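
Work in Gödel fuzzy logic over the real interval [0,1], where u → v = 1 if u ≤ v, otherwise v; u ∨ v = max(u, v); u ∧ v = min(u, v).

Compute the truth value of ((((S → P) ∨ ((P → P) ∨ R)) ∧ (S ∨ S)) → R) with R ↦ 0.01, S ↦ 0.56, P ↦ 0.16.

(S → P): 0.56 > 0.16, so result = 0.16
(P → P): 0.16 ≤ 0.16, so result = 1
((P → P) ∨ R) = max(1, 0.01) = 1
((S → P) ∨ ((P → P) ∨ R)) = max(0.16, 1) = 1
(S ∨ S) = max(0.56, 0.56) = 0.56
(((S → P) ∨ ((P → P) ∨ R)) ∧ (S ∨ S)) = min(1, 0.56) = 0.56
((((S → P) ∨ ((P → P) ∨ R)) ∧ (S ∨ S)) → R): 0.56 > 0.01, so result = 0.01

0.01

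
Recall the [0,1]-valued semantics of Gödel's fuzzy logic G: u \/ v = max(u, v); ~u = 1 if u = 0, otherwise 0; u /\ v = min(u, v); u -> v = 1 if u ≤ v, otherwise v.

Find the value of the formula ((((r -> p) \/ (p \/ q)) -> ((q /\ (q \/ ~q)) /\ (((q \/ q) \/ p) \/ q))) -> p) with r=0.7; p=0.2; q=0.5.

0.20

(r -> p): 0.7 > 0.2, so result = 0.2
(p \/ q) = max(0.2, 0.5) = 0.5
((r -> p) \/ (p \/ q)) = max(0.2, 0.5) = 0.5
~q: Gödel ¬ of 0.5 = 0 (operand ≠ 0)
(q \/ ~q) = max(0.5, 0) = 0.5
(q /\ (q \/ ~q)) = min(0.5, 0.5) = 0.5
(q \/ q) = max(0.5, 0.5) = 0.5
((q \/ q) \/ p) = max(0.5, 0.2) = 0.5
(((q \/ q) \/ p) \/ q) = max(0.5, 0.5) = 0.5
((q /\ (q \/ ~q)) /\ (((q \/ q) \/ p) \/ q)) = min(0.5, 0.5) = 0.5
(((r -> p) \/ (p \/ q)) -> ((q /\ (q \/ ~q)) /\ (((q \/ q) \/ p) \/ q))): 0.5 ≤ 0.5, so result = 1
((((r -> p) \/ (p \/ q)) -> ((q /\ (q \/ ~q)) /\ (((q \/ q) \/ p) \/ q))) -> p): 1 > 0.2, so result = 0.2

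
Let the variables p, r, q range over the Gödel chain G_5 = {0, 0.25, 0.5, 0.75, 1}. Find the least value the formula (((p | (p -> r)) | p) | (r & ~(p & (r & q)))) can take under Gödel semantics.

0.25

The minimum is attained at p = 0.25, r = 0, q = 0:
  (p -> r): 0.25 > 0, so result = 0
  (p | (p -> r)) = max(0.25, 0) = 0.25
  ((p | (p -> r)) | p) = max(0.25, 0.25) = 0.25
  (r & q) = min(0, 0) = 0
  (p & (r & q)) = min(0.25, 0) = 0
  ~(p & (r & q)): Gödel ¬ of 0 = 1 (operand is 0)
  (r & ~(p & (r & q))) = min(0, 1) = 0
  (((p | (p -> r)) | p) | (r & ~(p & (r & q)))) = max(0.25, 0) = 0.25
Checking all 125 assignments confirms none give a value below 0.25.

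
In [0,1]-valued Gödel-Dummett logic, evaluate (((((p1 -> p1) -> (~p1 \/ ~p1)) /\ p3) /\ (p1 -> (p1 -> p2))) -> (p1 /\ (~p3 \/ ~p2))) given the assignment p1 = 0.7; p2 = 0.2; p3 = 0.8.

1.00

(p1 -> p1): 0.7 ≤ 0.7, so result = 1
~p1: Gödel ¬ of 0.7 = 0 (operand ≠ 0)
~p1: Gödel ¬ of 0.7 = 0 (operand ≠ 0)
(~p1 \/ ~p1) = max(0, 0) = 0
((p1 -> p1) -> (~p1 \/ ~p1)): 1 > 0, so result = 0
(((p1 -> p1) -> (~p1 \/ ~p1)) /\ p3) = min(0, 0.8) = 0
(p1 -> p2): 0.7 > 0.2, so result = 0.2
(p1 -> (p1 -> p2)): 0.7 > 0.2, so result = 0.2
((((p1 -> p1) -> (~p1 \/ ~p1)) /\ p3) /\ (p1 -> (p1 -> p2))) = min(0, 0.2) = 0
~p3: Gödel ¬ of 0.8 = 0 (operand ≠ 0)
~p2: Gödel ¬ of 0.2 = 0 (operand ≠ 0)
(~p3 \/ ~p2) = max(0, 0) = 0
(p1 /\ (~p3 \/ ~p2)) = min(0.7, 0) = 0
(((((p1 -> p1) -> (~p1 \/ ~p1)) /\ p3) /\ (p1 -> (p1 -> p2))) -> (p1 /\ (~p3 \/ ~p2))): 0 ≤ 0, so result = 1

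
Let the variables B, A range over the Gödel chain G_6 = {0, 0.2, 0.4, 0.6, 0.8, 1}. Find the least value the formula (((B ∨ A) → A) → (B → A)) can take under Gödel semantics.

1.00

Every assignment gives 1. For instance at B = 0, A = 0:
  (B ∨ A) = max(0, 0) = 0
  ((B ∨ A) → A): 0 ≤ 0, so result = 1
  (B → A): 0 ≤ 0, so result = 1
  (((B ∨ A) → A) → (B → A)): 1 ≤ 1, so result = 1
All 36 assignments give value 1 — the formula is a G_6-tautology.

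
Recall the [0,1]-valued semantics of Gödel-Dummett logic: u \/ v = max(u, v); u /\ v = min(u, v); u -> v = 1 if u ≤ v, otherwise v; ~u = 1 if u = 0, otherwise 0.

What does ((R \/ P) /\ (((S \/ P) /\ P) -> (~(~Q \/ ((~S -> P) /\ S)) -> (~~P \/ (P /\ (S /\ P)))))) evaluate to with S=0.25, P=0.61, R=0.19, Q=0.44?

0.61

(R \/ P) = max(0.19, 0.61) = 0.61
(S \/ P) = max(0.25, 0.61) = 0.61
((S \/ P) /\ P) = min(0.61, 0.61) = 0.61
~Q: Gödel ¬ of 0.44 = 0 (operand ≠ 0)
~S: Gödel ¬ of 0.25 = 0 (operand ≠ 0)
(~S -> P): 0 ≤ 0.61, so result = 1
((~S -> P) /\ S) = min(1, 0.25) = 0.25
(~Q \/ ((~S -> P) /\ S)) = max(0, 0.25) = 0.25
~(~Q \/ ((~S -> P) /\ S)): Gödel ¬ of 0.25 = 0 (operand ≠ 0)
~P: Gödel ¬ of 0.61 = 0 (operand ≠ 0)
~~P: Gödel ¬ of 0 = 1 (operand is 0)
(S /\ P) = min(0.25, 0.61) = 0.25
(P /\ (S /\ P)) = min(0.61, 0.25) = 0.25
(~~P \/ (P /\ (S /\ P))) = max(1, 0.25) = 1
(~(~Q \/ ((~S -> P) /\ S)) -> (~~P \/ (P /\ (S /\ P)))): 0 ≤ 1, so result = 1
(((S \/ P) /\ P) -> (~(~Q \/ ((~S -> P) /\ S)) -> (~~P \/ (P /\ (S /\ P))))): 0.61 ≤ 1, so result = 1
((R \/ P) /\ (((S \/ P) /\ P) -> (~(~Q \/ ((~S -> P) /\ S)) -> (~~P \/ (P /\ (S /\ P)))))) = min(0.61, 1) = 0.61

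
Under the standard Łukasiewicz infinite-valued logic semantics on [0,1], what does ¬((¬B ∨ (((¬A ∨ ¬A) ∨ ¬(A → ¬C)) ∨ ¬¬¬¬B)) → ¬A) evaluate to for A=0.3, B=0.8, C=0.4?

¬B: Łukasiewicz ¬ gives 1 − 0.8 = 0.2
¬A: Łukasiewicz ¬ gives 1 − 0.3 = 0.7
¬A: Łukasiewicz ¬ gives 1 − 0.3 = 0.7
(¬A ∨ ¬A) = max(0.7, 0.7) = 0.7
¬C: Łukasiewicz ¬ gives 1 − 0.4 = 0.6
(A → ¬C): min(1, 1 − 0.3 + 0.6) = 1
¬(A → ¬C): Łukasiewicz ¬ gives 1 − 1 = 0
((¬A ∨ ¬A) ∨ ¬(A → ¬C)) = max(0.7, 0) = 0.7
¬B: Łukasiewicz ¬ gives 1 − 0.8 = 0.2
¬¬B: Łukasiewicz ¬ gives 1 − 0.2 = 0.8
¬¬¬B: Łukasiewicz ¬ gives 1 − 0.8 = 0.2
¬¬¬¬B: Łukasiewicz ¬ gives 1 − 0.2 = 0.8
(((¬A ∨ ¬A) ∨ ¬(A → ¬C)) ∨ ¬¬¬¬B) = max(0.7, 0.8) = 0.8
(¬B ∨ (((¬A ∨ ¬A) ∨ ¬(A → ¬C)) ∨ ¬¬¬¬B)) = max(0.2, 0.8) = 0.8
¬A: Łukasiewicz ¬ gives 1 − 0.3 = 0.7
((¬B ∨ (((¬A ∨ ¬A) ∨ ¬(A → ¬C)) ∨ ¬¬¬¬B)) → ¬A): min(1, 1 − 0.8 + 0.7) = 0.9
¬((¬B ∨ (((¬A ∨ ¬A) ∨ ¬(A → ¬C)) ∨ ¬¬¬¬B)) → ¬A): Łukasiewicz ¬ gives 1 − 0.9 = 0.1

0.10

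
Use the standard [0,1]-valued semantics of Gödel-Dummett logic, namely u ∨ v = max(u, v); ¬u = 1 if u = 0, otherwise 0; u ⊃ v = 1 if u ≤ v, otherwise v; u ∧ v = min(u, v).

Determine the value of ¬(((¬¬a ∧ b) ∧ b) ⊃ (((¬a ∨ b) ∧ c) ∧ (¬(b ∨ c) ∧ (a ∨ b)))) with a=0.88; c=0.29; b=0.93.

1.00

¬a: Gödel ¬ of 0.88 = 0 (operand ≠ 0)
¬¬a: Gödel ¬ of 0 = 1 (operand is 0)
(¬¬a ∧ b) = min(1, 0.93) = 0.93
((¬¬a ∧ b) ∧ b) = min(0.93, 0.93) = 0.93
¬a: Gödel ¬ of 0.88 = 0 (operand ≠ 0)
(¬a ∨ b) = max(0, 0.93) = 0.93
((¬a ∨ b) ∧ c) = min(0.93, 0.29) = 0.29
(b ∨ c) = max(0.93, 0.29) = 0.93
¬(b ∨ c): Gödel ¬ of 0.93 = 0 (operand ≠ 0)
(a ∨ b) = max(0.88, 0.93) = 0.93
(¬(b ∨ c) ∧ (a ∨ b)) = min(0, 0.93) = 0
(((¬a ∨ b) ∧ c) ∧ (¬(b ∨ c) ∧ (a ∨ b))) = min(0.29, 0) = 0
(((¬¬a ∧ b) ∧ b) ⊃ (((¬a ∨ b) ∧ c) ∧ (¬(b ∨ c) ∧ (a ∨ b)))): 0.93 > 0, so result = 0
¬(((¬¬a ∧ b) ∧ b) ⊃ (((¬a ∨ b) ∧ c) ∧ (¬(b ∨ c) ∧ (a ∨ b)))): Gödel ¬ of 0 = 1 (operand is 0)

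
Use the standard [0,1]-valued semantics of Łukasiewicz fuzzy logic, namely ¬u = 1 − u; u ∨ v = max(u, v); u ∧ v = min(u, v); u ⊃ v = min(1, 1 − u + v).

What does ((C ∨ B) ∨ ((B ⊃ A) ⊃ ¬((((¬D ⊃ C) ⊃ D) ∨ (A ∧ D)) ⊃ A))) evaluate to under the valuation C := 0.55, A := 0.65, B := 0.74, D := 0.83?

(C ∨ B) = max(0.55, 0.74) = 0.74
(B ⊃ A): min(1, 1 − 0.74 + 0.65) = 0.91
¬D: Łukasiewicz ¬ gives 1 − 0.83 = 0.17
(¬D ⊃ C): min(1, 1 − 0.17 + 0.55) = 1
((¬D ⊃ C) ⊃ D): min(1, 1 − 1 + 0.83) = 0.83
(A ∧ D) = min(0.65, 0.83) = 0.65
(((¬D ⊃ C) ⊃ D) ∨ (A ∧ D)) = max(0.83, 0.65) = 0.83
((((¬D ⊃ C) ⊃ D) ∨ (A ∧ D)) ⊃ A): min(1, 1 − 0.83 + 0.65) = 0.82
¬((((¬D ⊃ C) ⊃ D) ∨ (A ∧ D)) ⊃ A): Łukasiewicz ¬ gives 1 − 0.82 = 0.18
((B ⊃ A) ⊃ ¬((((¬D ⊃ C) ⊃ D) ∨ (A ∧ D)) ⊃ A)): min(1, 1 − 0.91 + 0.18) = 0.27
((C ∨ B) ∨ ((B ⊃ A) ⊃ ¬((((¬D ⊃ C) ⊃ D) ∨ (A ∧ D)) ⊃ A))) = max(0.74, 0.27) = 0.74

0.74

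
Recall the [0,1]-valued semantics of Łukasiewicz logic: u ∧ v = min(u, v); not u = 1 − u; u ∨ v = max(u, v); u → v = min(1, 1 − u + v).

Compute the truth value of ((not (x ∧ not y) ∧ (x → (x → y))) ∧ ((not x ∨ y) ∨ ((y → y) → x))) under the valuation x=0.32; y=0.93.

not y: Łukasiewicz ¬ gives 1 − 0.93 = 0.07
(x ∧ not y) = min(0.32, 0.07) = 0.07
not (x ∧ not y): Łukasiewicz ¬ gives 1 − 0.07 = 0.93
(x → y): min(1, 1 − 0.32 + 0.93) = 1
(x → (x → y)): min(1, 1 − 0.32 + 1) = 1
(not (x ∧ not y) ∧ (x → (x → y))) = min(0.93, 1) = 0.93
not x: Łukasiewicz ¬ gives 1 − 0.32 = 0.68
(not x ∨ y) = max(0.68, 0.93) = 0.93
(y → y): min(1, 1 − 0.93 + 0.93) = 1
((y → y) → x): min(1, 1 − 1 + 0.32) = 0.32
((not x ∨ y) ∨ ((y → y) → x)) = max(0.93, 0.32) = 0.93
((not (x ∧ not y) ∧ (x → (x → y))) ∧ ((not x ∨ y) ∨ ((y → y) → x))) = min(0.93, 0.93) = 0.93

0.93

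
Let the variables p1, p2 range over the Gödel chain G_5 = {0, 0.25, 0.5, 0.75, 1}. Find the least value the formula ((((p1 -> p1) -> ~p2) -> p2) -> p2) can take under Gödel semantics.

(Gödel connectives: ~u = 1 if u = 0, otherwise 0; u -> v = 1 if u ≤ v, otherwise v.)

0.25

The minimum is attained at p1 = 0, p2 = 0.25:
  (p1 -> p1): 0 ≤ 0, so result = 1
  ~p2: Gödel ¬ of 0.25 = 0 (operand ≠ 0)
  ((p1 -> p1) -> ~p2): 1 > 0, so result = 0
  (((p1 -> p1) -> ~p2) -> p2): 0 ≤ 0.25, so result = 1
  ((((p1 -> p1) -> ~p2) -> p2) -> p2): 1 > 0.25, so result = 0.25
Checking all 25 assignments confirms none give a value below 0.25.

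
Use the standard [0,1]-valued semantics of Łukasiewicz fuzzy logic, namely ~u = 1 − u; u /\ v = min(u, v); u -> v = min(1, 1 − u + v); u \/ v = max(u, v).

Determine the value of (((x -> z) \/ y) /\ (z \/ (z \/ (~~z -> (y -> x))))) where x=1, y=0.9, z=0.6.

(x -> z): min(1, 1 − 1 + 0.6) = 0.6
((x -> z) \/ y) = max(0.6, 0.9) = 0.9
~z: Łukasiewicz ¬ gives 1 − 0.6 = 0.4
~~z: Łukasiewicz ¬ gives 1 − 0.4 = 0.6
(y -> x): min(1, 1 − 0.9 + 1) = 1
(~~z -> (y -> x)): min(1, 1 − 0.6 + 1) = 1
(z \/ (~~z -> (y -> x))) = max(0.6, 1) = 1
(z \/ (z \/ (~~z -> (y -> x)))) = max(0.6, 1) = 1
(((x -> z) \/ y) /\ (z \/ (z \/ (~~z -> (y -> x))))) = min(0.9, 1) = 0.9

0.90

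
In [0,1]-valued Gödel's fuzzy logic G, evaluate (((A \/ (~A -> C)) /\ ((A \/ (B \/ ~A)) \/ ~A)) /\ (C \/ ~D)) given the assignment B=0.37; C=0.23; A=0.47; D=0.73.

0.23

~A: Gödel ¬ of 0.47 = 0 (operand ≠ 0)
(~A -> C): 0 ≤ 0.23, so result = 1
(A \/ (~A -> C)) = max(0.47, 1) = 1
~A: Gödel ¬ of 0.47 = 0 (operand ≠ 0)
(B \/ ~A) = max(0.37, 0) = 0.37
(A \/ (B \/ ~A)) = max(0.47, 0.37) = 0.47
~A: Gödel ¬ of 0.47 = 0 (operand ≠ 0)
((A \/ (B \/ ~A)) \/ ~A) = max(0.47, 0) = 0.47
((A \/ (~A -> C)) /\ ((A \/ (B \/ ~A)) \/ ~A)) = min(1, 0.47) = 0.47
~D: Gödel ¬ of 0.73 = 0 (operand ≠ 0)
(C \/ ~D) = max(0.23, 0) = 0.23
(((A \/ (~A -> C)) /\ ((A \/ (B \/ ~A)) \/ ~A)) /\ (C \/ ~D)) = min(0.47, 0.23) = 0.23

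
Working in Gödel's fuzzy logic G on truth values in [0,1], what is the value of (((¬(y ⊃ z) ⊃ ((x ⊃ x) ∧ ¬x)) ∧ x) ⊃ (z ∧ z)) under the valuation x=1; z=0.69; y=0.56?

(y ⊃ z): 0.56 ≤ 0.69, so result = 1
¬(y ⊃ z): Gödel ¬ of 1 = 0 (operand ≠ 0)
(x ⊃ x): 1 ≤ 1, so result = 1
¬x: Gödel ¬ of 1 = 0 (operand ≠ 0)
((x ⊃ x) ∧ ¬x) = min(1, 0) = 0
(¬(y ⊃ z) ⊃ ((x ⊃ x) ∧ ¬x)): 0 ≤ 0, so result = 1
((¬(y ⊃ z) ⊃ ((x ⊃ x) ∧ ¬x)) ∧ x) = min(1, 1) = 1
(z ∧ z) = min(0.69, 0.69) = 0.69
(((¬(y ⊃ z) ⊃ ((x ⊃ x) ∧ ¬x)) ∧ x) ⊃ (z ∧ z)): 1 > 0.69, so result = 0.69

0.69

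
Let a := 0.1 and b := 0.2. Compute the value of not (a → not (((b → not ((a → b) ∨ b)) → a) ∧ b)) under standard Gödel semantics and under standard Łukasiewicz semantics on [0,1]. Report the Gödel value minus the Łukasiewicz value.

Gödel evaluation:
  (a → b): 0.1 ≤ 0.2, so result = 1
  ((a → b) ∨ b) = max(1, 0.2) = 1
  not ((a → b) ∨ b): Gödel ¬ of 1 = 0 (operand ≠ 0)
  (b → not ((a → b) ∨ b)): 0.2 > 0, so result = 0
  ((b → not ((a → b) ∨ b)) → a): 0 ≤ 0.1, so result = 1
  (((b → not ((a → b) ∨ b)) → a) ∧ b) = min(1, 0.2) = 0.2
  not (((b → not ((a → b) ∨ b)) → a) ∧ b): Gödel ¬ of 0.2 = 0 (operand ≠ 0)
  (a → not (((b → not ((a → b) ∨ b)) → a) ∧ b)): 0.1 > 0, so result = 0
  not (a → not (((b → not ((a → b) ∨ b)) → a) ∧ b)): Gödel ¬ of 0 = 1 (operand is 0)
  Gödel value = 1
Łukasiewicz evaluation:
  (a → b): min(1, 1 − 0.1 + 0.2) = 1
  ((a → b) ∨ b) = max(1, 0.2) = 1
  not ((a → b) ∨ b): Łukasiewicz ¬ gives 1 − 1 = 0
  (b → not ((a → b) ∨ b)): min(1, 1 − 0.2 + 0) = 0.8
  ((b → not ((a → b) ∨ b)) → a): min(1, 1 − 0.8 + 0.1) = 0.3
  (((b → not ((a → b) ∨ b)) → a) ∧ b) = min(0.3, 0.2) = 0.2
  not (((b → not ((a → b) ∨ b)) → a) ∧ b): Łukasiewicz ¬ gives 1 − 0.2 = 0.8
  (a → not (((b → not ((a → b) ∨ b)) → a) ∧ b)): min(1, 1 − 0.1 + 0.8) = 1
  not (a → not (((b → not ((a → b) ∨ b)) → a) ∧ b)): Łukasiewicz ¬ gives 1 − 1 = 0
  Łukasiewicz value = 0
Difference: 1 − 0 = 1.00

1.00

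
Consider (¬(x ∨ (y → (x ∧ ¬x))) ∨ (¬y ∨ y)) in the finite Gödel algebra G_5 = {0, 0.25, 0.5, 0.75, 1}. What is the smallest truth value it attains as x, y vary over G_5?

0.25

The minimum is attained at x = 0.25, y = 0.25:
  ¬x: Gödel ¬ of 0.25 = 0 (operand ≠ 0)
  (x ∧ ¬x) = min(0.25, 0) = 0
  (y → (x ∧ ¬x)): 0.25 > 0, so result = 0
  (x ∨ (y → (x ∧ ¬x))) = max(0.25, 0) = 0.25
  ¬(x ∨ (y → (x ∧ ¬x))): Gödel ¬ of 0.25 = 0 (operand ≠ 0)
  ¬y: Gödel ¬ of 0.25 = 0 (operand ≠ 0)
  (¬y ∨ y) = max(0, 0.25) = 0.25
  (¬(x ∨ (y → (x ∧ ¬x))) ∨ (¬y ∨ y)) = max(0, 0.25) = 0.25
Checking all 25 assignments confirms none give a value below 0.25.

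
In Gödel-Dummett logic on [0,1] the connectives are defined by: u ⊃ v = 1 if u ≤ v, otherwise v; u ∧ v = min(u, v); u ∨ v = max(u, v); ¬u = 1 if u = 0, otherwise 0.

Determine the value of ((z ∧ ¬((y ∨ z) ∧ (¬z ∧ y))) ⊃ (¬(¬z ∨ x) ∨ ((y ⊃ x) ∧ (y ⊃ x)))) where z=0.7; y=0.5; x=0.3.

(y ∨ z) = max(0.5, 0.7) = 0.7
¬z: Gödel ¬ of 0.7 = 0 (operand ≠ 0)
(¬z ∧ y) = min(0, 0.5) = 0
((y ∨ z) ∧ (¬z ∧ y)) = min(0.7, 0) = 0
¬((y ∨ z) ∧ (¬z ∧ y)): Gödel ¬ of 0 = 1 (operand is 0)
(z ∧ ¬((y ∨ z) ∧ (¬z ∧ y))) = min(0.7, 1) = 0.7
¬z: Gödel ¬ of 0.7 = 0 (operand ≠ 0)
(¬z ∨ x) = max(0, 0.3) = 0.3
¬(¬z ∨ x): Gödel ¬ of 0.3 = 0 (operand ≠ 0)
(y ⊃ x): 0.5 > 0.3, so result = 0.3
(y ⊃ x): 0.5 > 0.3, so result = 0.3
((y ⊃ x) ∧ (y ⊃ x)) = min(0.3, 0.3) = 0.3
(¬(¬z ∨ x) ∨ ((y ⊃ x) ∧ (y ⊃ x))) = max(0, 0.3) = 0.3
((z ∧ ¬((y ∨ z) ∧ (¬z ∧ y))) ⊃ (¬(¬z ∨ x) ∨ ((y ⊃ x) ∧ (y ⊃ x)))): 0.7 > 0.3, so result = 0.3

0.30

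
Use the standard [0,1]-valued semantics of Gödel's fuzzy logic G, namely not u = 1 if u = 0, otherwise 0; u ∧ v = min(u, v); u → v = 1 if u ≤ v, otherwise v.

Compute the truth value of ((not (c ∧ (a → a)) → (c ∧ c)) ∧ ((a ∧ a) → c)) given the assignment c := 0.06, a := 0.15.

(a → a): 0.15 ≤ 0.15, so result = 1
(c ∧ (a → a)) = min(0.06, 1) = 0.06
not (c ∧ (a → a)): Gödel ¬ of 0.06 = 0 (operand ≠ 0)
(c ∧ c) = min(0.06, 0.06) = 0.06
(not (c ∧ (a → a)) → (c ∧ c)): 0 ≤ 0.06, so result = 1
(a ∧ a) = min(0.15, 0.15) = 0.15
((a ∧ a) → c): 0.15 > 0.06, so result = 0.06
((not (c ∧ (a → a)) → (c ∧ c)) ∧ ((a ∧ a) → c)) = min(1, 0.06) = 0.06

0.06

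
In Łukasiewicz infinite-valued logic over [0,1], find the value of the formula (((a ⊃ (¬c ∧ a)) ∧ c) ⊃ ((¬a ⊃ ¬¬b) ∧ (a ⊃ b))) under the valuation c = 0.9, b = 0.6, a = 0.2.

0.90

¬c: Łukasiewicz ¬ gives 1 − 0.9 = 0.1
(¬c ∧ a) = min(0.1, 0.2) = 0.1
(a ⊃ (¬c ∧ a)): min(1, 1 − 0.2 + 0.1) = 0.9
((a ⊃ (¬c ∧ a)) ∧ c) = min(0.9, 0.9) = 0.9
¬a: Łukasiewicz ¬ gives 1 − 0.2 = 0.8
¬b: Łukasiewicz ¬ gives 1 − 0.6 = 0.4
¬¬b: Łukasiewicz ¬ gives 1 − 0.4 = 0.6
(¬a ⊃ ¬¬b): min(1, 1 − 0.8 + 0.6) = 0.8
(a ⊃ b): min(1, 1 − 0.2 + 0.6) = 1
((¬a ⊃ ¬¬b) ∧ (a ⊃ b)) = min(0.8, 1) = 0.8
(((a ⊃ (¬c ∧ a)) ∧ c) ⊃ ((¬a ⊃ ¬¬b) ∧ (a ⊃ b))): min(1, 1 − 0.9 + 0.8) = 0.9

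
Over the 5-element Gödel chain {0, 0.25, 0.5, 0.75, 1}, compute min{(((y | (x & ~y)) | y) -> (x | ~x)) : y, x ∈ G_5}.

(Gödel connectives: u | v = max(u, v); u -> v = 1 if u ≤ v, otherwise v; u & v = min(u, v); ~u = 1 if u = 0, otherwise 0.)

The minimum is attained at y = 0.5, x = 0.25:
  ~y: Gödel ¬ of 0.5 = 0 (operand ≠ 0)
  (x & ~y) = min(0.25, 0) = 0
  (y | (x & ~y)) = max(0.5, 0) = 0.5
  ((y | (x & ~y)) | y) = max(0.5, 0.5) = 0.5
  ~x: Gödel ¬ of 0.25 = 0 (operand ≠ 0)
  (x | ~x) = max(0.25, 0) = 0.25
  (((y | (x & ~y)) | y) -> (x | ~x)): 0.5 > 0.25, so result = 0.25
Checking all 25 assignments confirms none give a value below 0.25.

0.25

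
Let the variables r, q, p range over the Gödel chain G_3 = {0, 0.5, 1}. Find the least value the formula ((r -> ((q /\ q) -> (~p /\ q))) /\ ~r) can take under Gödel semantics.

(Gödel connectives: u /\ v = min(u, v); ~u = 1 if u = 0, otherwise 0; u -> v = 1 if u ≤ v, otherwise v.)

0.00

The minimum is attained at r = 0.5, q = 0, p = 0:
  (q /\ q) = min(0, 0) = 0
  ~p: Gödel ¬ of 0 = 1 (operand is 0)
  (~p /\ q) = min(1, 0) = 0
  ((q /\ q) -> (~p /\ q)): 0 ≤ 0, so result = 1
  (r -> ((q /\ q) -> (~p /\ q))): 0.5 ≤ 1, so result = 1
  ~r: Gödel ¬ of 0.5 = 0 (operand ≠ 0)
  ((r -> ((q /\ q) -> (~p /\ q))) /\ ~r) = min(1, 0) = 0
Checking all 27 assignments confirms none give a value below 0.00.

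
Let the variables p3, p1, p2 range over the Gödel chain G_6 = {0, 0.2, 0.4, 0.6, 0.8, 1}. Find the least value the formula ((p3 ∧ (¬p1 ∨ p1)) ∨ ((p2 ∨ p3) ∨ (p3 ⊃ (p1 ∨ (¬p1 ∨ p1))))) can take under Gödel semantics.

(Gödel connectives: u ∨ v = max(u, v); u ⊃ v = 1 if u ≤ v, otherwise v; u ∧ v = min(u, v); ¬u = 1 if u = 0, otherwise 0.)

The minimum is attained at p3 = 0.4, p1 = 0.2, p2 = 0:
  ¬p1: Gödel ¬ of 0.2 = 0 (operand ≠ 0)
  (¬p1 ∨ p1) = max(0, 0.2) = 0.2
  (p3 ∧ (¬p1 ∨ p1)) = min(0.4, 0.2) = 0.2
  (p2 ∨ p3) = max(0, 0.4) = 0.4
  ¬p1: Gödel ¬ of 0.2 = 0 (operand ≠ 0)
  (¬p1 ∨ p1) = max(0, 0.2) = 0.2
  (p1 ∨ (¬p1 ∨ p1)) = max(0.2, 0.2) = 0.2
  (p3 ⊃ (p1 ∨ (¬p1 ∨ p1))): 0.4 > 0.2, so result = 0.2
  ((p2 ∨ p3) ∨ (p3 ⊃ (p1 ∨ (¬p1 ∨ p1)))) = max(0.4, 0.2) = 0.4
  ((p3 ∧ (¬p1 ∨ p1)) ∨ ((p2 ∨ p3) ∨ (p3 ⊃ (p1 ∨ (¬p1 ∨ p1))))) = max(0.2, 0.4) = 0.4
Checking all 216 assignments confirms none give a value below 0.40.

0.40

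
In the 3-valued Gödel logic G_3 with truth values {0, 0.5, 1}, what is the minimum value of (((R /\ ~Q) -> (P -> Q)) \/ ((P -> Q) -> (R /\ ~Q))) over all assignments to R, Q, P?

1.00

Every assignment gives 1. For instance at R = 0, Q = 0, P = 0:
  ~Q: Gödel ¬ of 0 = 1 (operand is 0)
  (R /\ ~Q) = min(0, 1) = 0
  (P -> Q): 0 ≤ 0, so result = 1
  ((R /\ ~Q) -> (P -> Q)): 0 ≤ 1, so result = 1
  (P -> Q): 0 ≤ 0, so result = 1
  ~Q: Gödel ¬ of 0 = 1 (operand is 0)
  (R /\ ~Q) = min(0, 1) = 0
  ((P -> Q) -> (R /\ ~Q)): 1 > 0, so result = 0
  (((R /\ ~Q) -> (P -> Q)) \/ ((P -> Q) -> (R /\ ~Q))) = max(1, 0) = 1
All 27 assignments give value 1 — the formula is a G_3-tautology.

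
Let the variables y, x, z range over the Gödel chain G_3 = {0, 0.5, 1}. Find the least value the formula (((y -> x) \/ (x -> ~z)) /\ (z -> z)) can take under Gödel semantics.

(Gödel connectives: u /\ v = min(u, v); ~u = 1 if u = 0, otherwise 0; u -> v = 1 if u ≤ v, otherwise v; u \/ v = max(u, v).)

The minimum is attained at y = 1, x = 0.5, z = 0.5:
  (y -> x): 1 > 0.5, so result = 0.5
  ~z: Gödel ¬ of 0.5 = 0 (operand ≠ 0)
  (x -> ~z): 0.5 > 0, so result = 0
  ((y -> x) \/ (x -> ~z)) = max(0.5, 0) = 0.5
  (z -> z): 0.5 ≤ 0.5, so result = 1
  (((y -> x) \/ (x -> ~z)) /\ (z -> z)) = min(0.5, 1) = 0.5
Checking all 27 assignments confirms none give a value below 0.50.

0.50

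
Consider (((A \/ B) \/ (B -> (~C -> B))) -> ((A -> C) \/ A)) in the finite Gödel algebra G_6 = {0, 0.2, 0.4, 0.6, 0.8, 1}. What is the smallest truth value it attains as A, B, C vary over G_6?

The minimum is attained at A = 0.2, B = 0, C = 0:
  (A \/ B) = max(0.2, 0) = 0.2
  ~C: Gödel ¬ of 0 = 1 (operand is 0)
  (~C -> B): 1 > 0, so result = 0
  (B -> (~C -> B)): 0 ≤ 0, so result = 1
  ((A \/ B) \/ (B -> (~C -> B))) = max(0.2, 1) = 1
  (A -> C): 0.2 > 0, so result = 0
  ((A -> C) \/ A) = max(0, 0.2) = 0.2
  (((A \/ B) \/ (B -> (~C -> B))) -> ((A -> C) \/ A)): 1 > 0.2, so result = 0.2
Checking all 216 assignments confirms none give a value below 0.20.

0.20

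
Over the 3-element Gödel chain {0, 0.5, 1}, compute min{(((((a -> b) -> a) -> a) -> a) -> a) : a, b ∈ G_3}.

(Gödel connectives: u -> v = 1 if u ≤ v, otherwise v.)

The minimum is attained at a = 0.5, b = 0:
  (a -> b): 0.5 > 0, so result = 0
  ((a -> b) -> a): 0 ≤ 0.5, so result = 1
  (((a -> b) -> a) -> a): 1 > 0.5, so result = 0.5
  ((((a -> b) -> a) -> a) -> a): 0.5 ≤ 0.5, so result = 1
  (((((a -> b) -> a) -> a) -> a) -> a): 1 > 0.5, so result = 0.5
Checking all 9 assignments confirms none give a value below 0.50.

0.50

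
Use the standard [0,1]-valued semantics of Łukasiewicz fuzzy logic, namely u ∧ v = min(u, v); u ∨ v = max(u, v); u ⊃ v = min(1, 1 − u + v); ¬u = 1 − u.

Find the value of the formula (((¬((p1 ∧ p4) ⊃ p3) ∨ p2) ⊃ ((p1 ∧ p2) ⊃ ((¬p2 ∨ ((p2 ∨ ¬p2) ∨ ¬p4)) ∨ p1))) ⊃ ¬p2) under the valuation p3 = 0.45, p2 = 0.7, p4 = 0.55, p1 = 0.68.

(p1 ∧ p4) = min(0.68, 0.55) = 0.55
((p1 ∧ p4) ⊃ p3): min(1, 1 − 0.55 + 0.45) = 0.9
¬((p1 ∧ p4) ⊃ p3): Łukasiewicz ¬ gives 1 − 0.9 = 0.1
(¬((p1 ∧ p4) ⊃ p3) ∨ p2) = max(0.1, 0.7) = 0.7
(p1 ∧ p2) = min(0.68, 0.7) = 0.68
¬p2: Łukasiewicz ¬ gives 1 − 0.7 = 0.3
¬p2: Łukasiewicz ¬ gives 1 − 0.7 = 0.3
(p2 ∨ ¬p2) = max(0.7, 0.3) = 0.7
¬p4: Łukasiewicz ¬ gives 1 − 0.55 = 0.45
((p2 ∨ ¬p2) ∨ ¬p4) = max(0.7, 0.45) = 0.7
(¬p2 ∨ ((p2 ∨ ¬p2) ∨ ¬p4)) = max(0.3, 0.7) = 0.7
((¬p2 ∨ ((p2 ∨ ¬p2) ∨ ¬p4)) ∨ p1) = max(0.7, 0.68) = 0.7
((p1 ∧ p2) ⊃ ((¬p2 ∨ ((p2 ∨ ¬p2) ∨ ¬p4)) ∨ p1)): min(1, 1 − 0.68 + 0.7) = 1
((¬((p1 ∧ p4) ⊃ p3) ∨ p2) ⊃ ((p1 ∧ p2) ⊃ ((¬p2 ∨ ((p2 ∨ ¬p2) ∨ ¬p4)) ∨ p1))): min(1, 1 − 0.7 + 1) = 1
¬p2: Łukasiewicz ¬ gives 1 − 0.7 = 0.3
(((¬((p1 ∧ p4) ⊃ p3) ∨ p2) ⊃ ((p1 ∧ p2) ⊃ ((¬p2 ∨ ((p2 ∨ ¬p2) ∨ ¬p4)) ∨ p1))) ⊃ ¬p2): min(1, 1 − 1 + 0.3) = 0.3

0.30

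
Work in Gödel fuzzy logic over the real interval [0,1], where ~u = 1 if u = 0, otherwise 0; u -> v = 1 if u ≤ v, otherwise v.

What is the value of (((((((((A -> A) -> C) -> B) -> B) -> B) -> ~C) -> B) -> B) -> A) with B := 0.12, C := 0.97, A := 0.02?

(A -> A): 0.02 ≤ 0.02, so result = 1
((A -> A) -> C): 1 > 0.97, so result = 0.97
(((A -> A) -> C) -> B): 0.97 > 0.12, so result = 0.12
((((A -> A) -> C) -> B) -> B): 0.12 ≤ 0.12, so result = 1
(((((A -> A) -> C) -> B) -> B) -> B): 1 > 0.12, so result = 0.12
~C: Gödel ¬ of 0.97 = 0 (operand ≠ 0)
((((((A -> A) -> C) -> B) -> B) -> B) -> ~C): 0.12 > 0, so result = 0
(((((((A -> A) -> C) -> B) -> B) -> B) -> ~C) -> B): 0 ≤ 0.12, so result = 1
((((((((A -> A) -> C) -> B) -> B) -> B) -> ~C) -> B) -> B): 1 > 0.12, so result = 0.12
(((((((((A -> A) -> C) -> B) -> B) -> B) -> ~C) -> B) -> B) -> A): 0.12 > 0.02, so result = 0.02

0.02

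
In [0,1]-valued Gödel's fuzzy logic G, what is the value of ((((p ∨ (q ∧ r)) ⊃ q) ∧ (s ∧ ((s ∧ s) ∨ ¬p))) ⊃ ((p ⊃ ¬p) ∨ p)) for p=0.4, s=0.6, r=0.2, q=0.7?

(q ∧ r) = min(0.7, 0.2) = 0.2
(p ∨ (q ∧ r)) = max(0.4, 0.2) = 0.4
((p ∨ (q ∧ r)) ⊃ q): 0.4 ≤ 0.7, so result = 1
(s ∧ s) = min(0.6, 0.6) = 0.6
¬p: Gödel ¬ of 0.4 = 0 (operand ≠ 0)
((s ∧ s) ∨ ¬p) = max(0.6, 0) = 0.6
(s ∧ ((s ∧ s) ∨ ¬p)) = min(0.6, 0.6) = 0.6
(((p ∨ (q ∧ r)) ⊃ q) ∧ (s ∧ ((s ∧ s) ∨ ¬p))) = min(1, 0.6) = 0.6
¬p: Gödel ¬ of 0.4 = 0 (operand ≠ 0)
(p ⊃ ¬p): 0.4 > 0, so result = 0
((p ⊃ ¬p) ∨ p) = max(0, 0.4) = 0.4
((((p ∨ (q ∧ r)) ⊃ q) ∧ (s ∧ ((s ∧ s) ∨ ¬p))) ⊃ ((p ⊃ ¬p) ∨ p)): 0.6 > 0.4, so result = 0.4

0.40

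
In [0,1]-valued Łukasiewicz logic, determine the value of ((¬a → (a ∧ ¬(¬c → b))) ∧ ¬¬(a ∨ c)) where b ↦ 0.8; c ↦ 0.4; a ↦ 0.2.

¬a: Łukasiewicz ¬ gives 1 − 0.2 = 0.8
¬c: Łukasiewicz ¬ gives 1 − 0.4 = 0.6
(¬c → b): min(1, 1 − 0.6 + 0.8) = 1
¬(¬c → b): Łukasiewicz ¬ gives 1 − 1 = 0
(a ∧ ¬(¬c → b)) = min(0.2, 0) = 0
(¬a → (a ∧ ¬(¬c → b))): min(1, 1 − 0.8 + 0) = 0.2
(a ∨ c) = max(0.2, 0.4) = 0.4
¬(a ∨ c): Łukasiewicz ¬ gives 1 − 0.4 = 0.6
¬¬(a ∨ c): Łukasiewicz ¬ gives 1 − 0.6 = 0.4
((¬a → (a ∧ ¬(¬c → b))) ∧ ¬¬(a ∨ c)) = min(0.2, 0.4) = 0.2

0.20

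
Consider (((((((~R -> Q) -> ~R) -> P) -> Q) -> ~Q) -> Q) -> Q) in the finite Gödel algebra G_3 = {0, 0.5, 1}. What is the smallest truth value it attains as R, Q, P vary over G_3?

0.50

The minimum is attained at R = 0, Q = 0.5, P = 0:
  ~R: Gödel ¬ of 0 = 1 (operand is 0)
  (~R -> Q): 1 > 0.5, so result = 0.5
  ~R: Gödel ¬ of 0 = 1 (operand is 0)
  ((~R -> Q) -> ~R): 0.5 ≤ 1, so result = 1
  (((~R -> Q) -> ~R) -> P): 1 > 0, so result = 0
  ((((~R -> Q) -> ~R) -> P) -> Q): 0 ≤ 0.5, so result = 1
  ~Q: Gödel ¬ of 0.5 = 0 (operand ≠ 0)
  (((((~R -> Q) -> ~R) -> P) -> Q) -> ~Q): 1 > 0, so result = 0
  ((((((~R -> Q) -> ~R) -> P) -> Q) -> ~Q) -> Q): 0 ≤ 0.5, so result = 1
  (((((((~R -> Q) -> ~R) -> P) -> Q) -> ~Q) -> Q) -> Q): 1 > 0.5, so result = 0.5
Checking all 27 assignments confirms none give a value below 0.50.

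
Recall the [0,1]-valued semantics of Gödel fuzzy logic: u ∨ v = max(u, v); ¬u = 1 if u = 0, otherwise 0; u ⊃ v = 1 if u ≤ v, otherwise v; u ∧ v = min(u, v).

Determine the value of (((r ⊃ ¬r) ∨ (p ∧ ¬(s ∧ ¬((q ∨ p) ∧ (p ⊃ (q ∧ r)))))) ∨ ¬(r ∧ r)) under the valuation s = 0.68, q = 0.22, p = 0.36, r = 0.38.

0.36

¬r: Gödel ¬ of 0.38 = 0 (operand ≠ 0)
(r ⊃ ¬r): 0.38 > 0, so result = 0
(q ∨ p) = max(0.22, 0.36) = 0.36
(q ∧ r) = min(0.22, 0.38) = 0.22
(p ⊃ (q ∧ r)): 0.36 > 0.22, so result = 0.22
((q ∨ p) ∧ (p ⊃ (q ∧ r))) = min(0.36, 0.22) = 0.22
¬((q ∨ p) ∧ (p ⊃ (q ∧ r))): Gödel ¬ of 0.22 = 0 (operand ≠ 0)
(s ∧ ¬((q ∨ p) ∧ (p ⊃ (q ∧ r)))) = min(0.68, 0) = 0
¬(s ∧ ¬((q ∨ p) ∧ (p ⊃ (q ∧ r)))): Gödel ¬ of 0 = 1 (operand is 0)
(p ∧ ¬(s ∧ ¬((q ∨ p) ∧ (p ⊃ (q ∧ r))))) = min(0.36, 1) = 0.36
((r ⊃ ¬r) ∨ (p ∧ ¬(s ∧ ¬((q ∨ p) ∧ (p ⊃ (q ∧ r)))))) = max(0, 0.36) = 0.36
(r ∧ r) = min(0.38, 0.38) = 0.38
¬(r ∧ r): Gödel ¬ of 0.38 = 0 (operand ≠ 0)
(((r ⊃ ¬r) ∨ (p ∧ ¬(s ∧ ¬((q ∨ p) ∧ (p ⊃ (q ∧ r)))))) ∨ ¬(r ∧ r)) = max(0.36, 0) = 0.36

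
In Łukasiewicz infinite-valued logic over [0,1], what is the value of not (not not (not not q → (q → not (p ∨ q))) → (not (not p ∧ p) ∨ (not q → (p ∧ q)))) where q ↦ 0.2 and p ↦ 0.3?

not q: Łukasiewicz ¬ gives 1 − 0.2 = 0.8
not not q: Łukasiewicz ¬ gives 1 − 0.8 = 0.2
(p ∨ q) = max(0.3, 0.2) = 0.3
not (p ∨ q): Łukasiewicz ¬ gives 1 − 0.3 = 0.7
(q → not (p ∨ q)): min(1, 1 − 0.2 + 0.7) = 1
(not not q → (q → not (p ∨ q))): min(1, 1 − 0.2 + 1) = 1
not (not not q → (q → not (p ∨ q))): Łukasiewicz ¬ gives 1 − 1 = 0
not not (not not q → (q → not (p ∨ q))): Łukasiewicz ¬ gives 1 − 0 = 1
not p: Łukasiewicz ¬ gives 1 − 0.3 = 0.7
(not p ∧ p) = min(0.7, 0.3) = 0.3
not (not p ∧ p): Łukasiewicz ¬ gives 1 − 0.3 = 0.7
not q: Łukasiewicz ¬ gives 1 − 0.2 = 0.8
(p ∧ q) = min(0.3, 0.2) = 0.2
(not q → (p ∧ q)): min(1, 1 − 0.8 + 0.2) = 0.4
(not (not p ∧ p) ∨ (not q → (p ∧ q))) = max(0.7, 0.4) = 0.7
(not not (not not q → (q → not (p ∨ q))) → (not (not p ∧ p) ∨ (not q → (p ∧ q)))): min(1, 1 − 1 + 0.7) = 0.7
not (not not (not not q → (q → not (p ∨ q))) → (not (not p ∧ p) ∨ (not q → (p ∧ q)))): Łukasiewicz ¬ gives 1 − 0.7 = 0.3

0.30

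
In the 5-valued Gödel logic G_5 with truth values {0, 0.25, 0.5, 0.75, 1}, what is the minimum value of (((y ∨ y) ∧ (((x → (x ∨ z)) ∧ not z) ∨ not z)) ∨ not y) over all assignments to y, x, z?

0.00

The minimum is attained at y = 0.25, x = 0, z = 0.25:
  (y ∨ y) = max(0.25, 0.25) = 0.25
  (x ∨ z) = max(0, 0.25) = 0.25
  (x → (x ∨ z)): 0 ≤ 0.25, so result = 1
  not z: Gödel ¬ of 0.25 = 0 (operand ≠ 0)
  ((x → (x ∨ z)) ∧ not z) = min(1, 0) = 0
  not z: Gödel ¬ of 0.25 = 0 (operand ≠ 0)
  (((x → (x ∨ z)) ∧ not z) ∨ not z) = max(0, 0) = 0
  ((y ∨ y) ∧ (((x → (x ∨ z)) ∧ not z) ∨ not z)) = min(0.25, 0) = 0
  not y: Gödel ¬ of 0.25 = 0 (operand ≠ 0)
  (((y ∨ y) ∧ (((x → (x ∨ z)) ∧ not z) ∨ not z)) ∨ not y) = max(0, 0) = 0
Checking all 125 assignments confirms none give a value below 0.00.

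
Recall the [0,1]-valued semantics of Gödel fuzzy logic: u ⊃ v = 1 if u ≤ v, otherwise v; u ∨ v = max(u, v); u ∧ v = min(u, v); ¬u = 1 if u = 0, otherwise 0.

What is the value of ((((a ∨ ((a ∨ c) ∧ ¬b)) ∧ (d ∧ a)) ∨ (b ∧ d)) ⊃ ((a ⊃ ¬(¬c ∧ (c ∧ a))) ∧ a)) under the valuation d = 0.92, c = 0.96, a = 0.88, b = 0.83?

(a ∨ c) = max(0.88, 0.96) = 0.96
¬b: Gödel ¬ of 0.83 = 0 (operand ≠ 0)
((a ∨ c) ∧ ¬b) = min(0.96, 0) = 0
(a ∨ ((a ∨ c) ∧ ¬b)) = max(0.88, 0) = 0.88
(d ∧ a) = min(0.92, 0.88) = 0.88
((a ∨ ((a ∨ c) ∧ ¬b)) ∧ (d ∧ a)) = min(0.88, 0.88) = 0.88
(b ∧ d) = min(0.83, 0.92) = 0.83
(((a ∨ ((a ∨ c) ∧ ¬b)) ∧ (d ∧ a)) ∨ (b ∧ d)) = max(0.88, 0.83) = 0.88
¬c: Gödel ¬ of 0.96 = 0 (operand ≠ 0)
(c ∧ a) = min(0.96, 0.88) = 0.88
(¬c ∧ (c ∧ a)) = min(0, 0.88) = 0
¬(¬c ∧ (c ∧ a)): Gödel ¬ of 0 = 1 (operand is 0)
(a ⊃ ¬(¬c ∧ (c ∧ a))): 0.88 ≤ 1, so result = 1
((a ⊃ ¬(¬c ∧ (c ∧ a))) ∧ a) = min(1, 0.88) = 0.88
((((a ∨ ((a ∨ c) ∧ ¬b)) ∧ (d ∧ a)) ∨ (b ∧ d)) ⊃ ((a ⊃ ¬(¬c ∧ (c ∧ a))) ∧ a)): 0.88 ≤ 0.88, so result = 1

1.00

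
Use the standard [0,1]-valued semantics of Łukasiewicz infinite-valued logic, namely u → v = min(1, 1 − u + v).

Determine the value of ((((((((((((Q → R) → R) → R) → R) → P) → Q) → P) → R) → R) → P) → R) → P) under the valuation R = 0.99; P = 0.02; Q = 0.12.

0.02

(Q → R): min(1, 1 − 0.12 + 0.99) = 1
((Q → R) → R): min(1, 1 − 1 + 0.99) = 0.99
(((Q → R) → R) → R): min(1, 1 − 0.99 + 0.99) = 1
((((Q → R) → R) → R) → R): min(1, 1 − 1 + 0.99) = 0.99
(((((Q → R) → R) → R) → R) → P): min(1, 1 − 0.99 + 0.02) = 0.03
((((((Q → R) → R) → R) → R) → P) → Q): min(1, 1 − 0.03 + 0.12) = 1
(((((((Q → R) → R) → R) → R) → P) → Q) → P): min(1, 1 − 1 + 0.02) = 0.02
((((((((Q → R) → R) → R) → R) → P) → Q) → P) → R): min(1, 1 − 0.02 + 0.99) = 1
(((((((((Q → R) → R) → R) → R) → P) → Q) → P) → R) → R): min(1, 1 − 1 + 0.99) = 0.99
((((((((((Q → R) → R) → R) → R) → P) → Q) → P) → R) → R) → P): min(1, 1 − 0.99 + 0.02) = 0.03
(((((((((((Q → R) → R) → R) → R) → P) → Q) → P) → R) → R) → P) → R): min(1, 1 − 0.03 + 0.99) = 1
((((((((((((Q → R) → R) → R) → R) → P) → Q) → P) → R) → R) → P) → R) → P): min(1, 1 − 1 + 0.02) = 0.02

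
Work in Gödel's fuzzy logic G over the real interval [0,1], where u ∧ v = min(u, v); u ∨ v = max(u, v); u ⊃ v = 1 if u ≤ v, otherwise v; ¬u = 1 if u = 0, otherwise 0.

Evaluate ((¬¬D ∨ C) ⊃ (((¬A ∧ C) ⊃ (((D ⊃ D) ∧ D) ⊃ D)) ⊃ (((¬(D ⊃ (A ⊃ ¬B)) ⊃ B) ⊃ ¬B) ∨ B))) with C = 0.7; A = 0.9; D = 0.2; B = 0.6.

0.60

¬D: Gödel ¬ of 0.2 = 0 (operand ≠ 0)
¬¬D: Gödel ¬ of 0 = 1 (operand is 0)
(¬¬D ∨ C) = max(1, 0.7) = 1
¬A: Gödel ¬ of 0.9 = 0 (operand ≠ 0)
(¬A ∧ C) = min(0, 0.7) = 0
(D ⊃ D): 0.2 ≤ 0.2, so result = 1
((D ⊃ D) ∧ D) = min(1, 0.2) = 0.2
(((D ⊃ D) ∧ D) ⊃ D): 0.2 ≤ 0.2, so result = 1
((¬A ∧ C) ⊃ (((D ⊃ D) ∧ D) ⊃ D)): 0 ≤ 1, so result = 1
¬B: Gödel ¬ of 0.6 = 0 (operand ≠ 0)
(A ⊃ ¬B): 0.9 > 0, so result = 0
(D ⊃ (A ⊃ ¬B)): 0.2 > 0, so result = 0
¬(D ⊃ (A ⊃ ¬B)): Gödel ¬ of 0 = 1 (operand is 0)
(¬(D ⊃ (A ⊃ ¬B)) ⊃ B): 1 > 0.6, so result = 0.6
¬B: Gödel ¬ of 0.6 = 0 (operand ≠ 0)
((¬(D ⊃ (A ⊃ ¬B)) ⊃ B) ⊃ ¬B): 0.6 > 0, so result = 0
(((¬(D ⊃ (A ⊃ ¬B)) ⊃ B) ⊃ ¬B) ∨ B) = max(0, 0.6) = 0.6
(((¬A ∧ C) ⊃ (((D ⊃ D) ∧ D) ⊃ D)) ⊃ (((¬(D ⊃ (A ⊃ ¬B)) ⊃ B) ⊃ ¬B) ∨ B)): 1 > 0.6, so result = 0.6
((¬¬D ∨ C) ⊃ (((¬A ∧ C) ⊃ (((D ⊃ D) ∧ D) ⊃ D)) ⊃ (((¬(D ⊃ (A ⊃ ¬B)) ⊃ B) ⊃ ¬B) ∨ B))): 1 > 0.6, so result = 0.6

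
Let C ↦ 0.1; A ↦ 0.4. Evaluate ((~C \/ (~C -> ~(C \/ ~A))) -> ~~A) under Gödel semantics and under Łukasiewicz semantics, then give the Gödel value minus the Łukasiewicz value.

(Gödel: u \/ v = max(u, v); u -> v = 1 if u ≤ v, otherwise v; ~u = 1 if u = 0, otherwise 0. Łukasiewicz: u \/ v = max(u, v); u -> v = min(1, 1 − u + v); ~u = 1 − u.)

0.50

Gödel evaluation:
  ~C: Gödel ¬ of 0.1 = 0 (operand ≠ 0)
  ~C: Gödel ¬ of 0.1 = 0 (operand ≠ 0)
  ~A: Gödel ¬ of 0.4 = 0 (operand ≠ 0)
  (C \/ ~A) = max(0.1, 0) = 0.1
  ~(C \/ ~A): Gödel ¬ of 0.1 = 0 (operand ≠ 0)
  (~C -> ~(C \/ ~A)): 0 ≤ 0, so result = 1
  (~C \/ (~C -> ~(C \/ ~A))) = max(0, 1) = 1
  ~A: Gödel ¬ of 0.4 = 0 (operand ≠ 0)
  ~~A: Gödel ¬ of 0 = 1 (operand is 0)
  ((~C \/ (~C -> ~(C \/ ~A))) -> ~~A): 1 ≤ 1, so result = 1
  Gödel value = 1
Łukasiewicz evaluation:
  ~C: Łukasiewicz ¬ gives 1 − 0.1 = 0.9
  ~C: Łukasiewicz ¬ gives 1 − 0.1 = 0.9
  ~A: Łukasiewicz ¬ gives 1 − 0.4 = 0.6
  (C \/ ~A) = max(0.1, 0.6) = 0.6
  ~(C \/ ~A): Łukasiewicz ¬ gives 1 − 0.6 = 0.4
  (~C -> ~(C \/ ~A)): min(1, 1 − 0.9 + 0.4) = 0.5
  (~C \/ (~C -> ~(C \/ ~A))) = max(0.9, 0.5) = 0.9
  ~A: Łukasiewicz ¬ gives 1 − 0.4 = 0.6
  ~~A: Łukasiewicz ¬ gives 1 − 0.6 = 0.4
  ((~C \/ (~C -> ~(C \/ ~A))) -> ~~A): min(1, 1 − 0.9 + 0.4) = 0.5
  Łukasiewicz value = 0.5
Difference: 1 − 0.5 = 0.50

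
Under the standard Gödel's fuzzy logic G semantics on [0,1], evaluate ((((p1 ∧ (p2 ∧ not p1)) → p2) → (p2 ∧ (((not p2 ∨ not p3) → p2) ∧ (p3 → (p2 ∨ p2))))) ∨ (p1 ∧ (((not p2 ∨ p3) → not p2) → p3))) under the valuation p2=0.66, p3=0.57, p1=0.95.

0.95

not p1: Gödel ¬ of 0.95 = 0 (operand ≠ 0)
(p2 ∧ not p1) = min(0.66, 0) = 0
(p1 ∧ (p2 ∧ not p1)) = min(0.95, 0) = 0
((p1 ∧ (p2 ∧ not p1)) → p2): 0 ≤ 0.66, so result = 1
not p2: Gödel ¬ of 0.66 = 0 (operand ≠ 0)
not p3: Gödel ¬ of 0.57 = 0 (operand ≠ 0)
(not p2 ∨ not p3) = max(0, 0) = 0
((not p2 ∨ not p3) → p2): 0 ≤ 0.66, so result = 1
(p2 ∨ p2) = max(0.66, 0.66) = 0.66
(p3 → (p2 ∨ p2)): 0.57 ≤ 0.66, so result = 1
(((not p2 ∨ not p3) → p2) ∧ (p3 → (p2 ∨ p2))) = min(1, 1) = 1
(p2 ∧ (((not p2 ∨ not p3) → p2) ∧ (p3 → (p2 ∨ p2)))) = min(0.66, 1) = 0.66
(((p1 ∧ (p2 ∧ not p1)) → p2) → (p2 ∧ (((not p2 ∨ not p3) → p2) ∧ (p3 → (p2 ∨ p2))))): 1 > 0.66, so result = 0.66
not p2: Gödel ¬ of 0.66 = 0 (operand ≠ 0)
(not p2 ∨ p3) = max(0, 0.57) = 0.57
not p2: Gödel ¬ of 0.66 = 0 (operand ≠ 0)
((not p2 ∨ p3) → not p2): 0.57 > 0, so result = 0
(((not p2 ∨ p3) → not p2) → p3): 0 ≤ 0.57, so result = 1
(p1 ∧ (((not p2 ∨ p3) → not p2) → p3)) = min(0.95, 1) = 0.95
((((p1 ∧ (p2 ∧ not p1)) → p2) → (p2 ∧ (((not p2 ∨ not p3) → p2) ∧ (p3 → (p2 ∨ p2))))) ∨ (p1 ∧ (((not p2 ∨ p3) → not p2) → p3))) = max(0.66, 0.95) = 0.95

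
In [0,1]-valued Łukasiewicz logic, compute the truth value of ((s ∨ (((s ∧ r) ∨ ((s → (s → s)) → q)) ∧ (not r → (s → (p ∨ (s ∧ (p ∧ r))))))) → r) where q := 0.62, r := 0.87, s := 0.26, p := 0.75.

(s ∧ r) = min(0.26, 0.87) = 0.26
(s → s): min(1, 1 − 0.26 + 0.26) = 1
(s → (s → s)): min(1, 1 − 0.26 + 1) = 1
((s → (s → s)) → q): min(1, 1 − 1 + 0.62) = 0.62
((s ∧ r) ∨ ((s → (s → s)) → q)) = max(0.26, 0.62) = 0.62
not r: Łukasiewicz ¬ gives 1 − 0.87 = 0.13
(p ∧ r) = min(0.75, 0.87) = 0.75
(s ∧ (p ∧ r)) = min(0.26, 0.75) = 0.26
(p ∨ (s ∧ (p ∧ r))) = max(0.75, 0.26) = 0.75
(s → (p ∨ (s ∧ (p ∧ r)))): min(1, 1 − 0.26 + 0.75) = 1
(not r → (s → (p ∨ (s ∧ (p ∧ r))))): min(1, 1 − 0.13 + 1) = 1
(((s ∧ r) ∨ ((s → (s → s)) → q)) ∧ (not r → (s → (p ∨ (s ∧ (p ∧ r)))))) = min(0.62, 1) = 0.62
(s ∨ (((s ∧ r) ∨ ((s → (s → s)) → q)) ∧ (not r → (s → (p ∨ (s ∧ (p ∧ r))))))) = max(0.26, 0.62) = 0.62
((s ∨ (((s ∧ r) ∨ ((s → (s → s)) → q)) ∧ (not r → (s → (p ∨ (s ∧ (p ∧ r))))))) → r): min(1, 1 − 0.62 + 0.87) = 1

1.00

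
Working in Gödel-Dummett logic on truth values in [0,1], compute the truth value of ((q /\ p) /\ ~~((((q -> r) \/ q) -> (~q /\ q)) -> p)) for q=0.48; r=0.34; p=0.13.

0.13

(q /\ p) = min(0.48, 0.13) = 0.13
(q -> r): 0.48 > 0.34, so result = 0.34
((q -> r) \/ q) = max(0.34, 0.48) = 0.48
~q: Gödel ¬ of 0.48 = 0 (operand ≠ 0)
(~q /\ q) = min(0, 0.48) = 0
(((q -> r) \/ q) -> (~q /\ q)): 0.48 > 0, so result = 0
((((q -> r) \/ q) -> (~q /\ q)) -> p): 0 ≤ 0.13, so result = 1
~((((q -> r) \/ q) -> (~q /\ q)) -> p): Gödel ¬ of 1 = 0 (operand ≠ 0)
~~((((q -> r) \/ q) -> (~q /\ q)) -> p): Gödel ¬ of 0 = 1 (operand is 0)
((q /\ p) /\ ~~((((q -> r) \/ q) -> (~q /\ q)) -> p)) = min(0.13, 1) = 0.13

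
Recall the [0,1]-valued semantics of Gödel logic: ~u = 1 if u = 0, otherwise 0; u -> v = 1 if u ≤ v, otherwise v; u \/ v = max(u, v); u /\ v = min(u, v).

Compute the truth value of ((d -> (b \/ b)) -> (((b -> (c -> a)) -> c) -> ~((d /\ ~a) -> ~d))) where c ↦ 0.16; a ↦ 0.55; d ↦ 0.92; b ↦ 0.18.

0.00

(b \/ b) = max(0.18, 0.18) = 0.18
(d -> (b \/ b)): 0.92 > 0.18, so result = 0.18
(c -> a): 0.16 ≤ 0.55, so result = 1
(b -> (c -> a)): 0.18 ≤ 1, so result = 1
((b -> (c -> a)) -> c): 1 > 0.16, so result = 0.16
~a: Gödel ¬ of 0.55 = 0 (operand ≠ 0)
(d /\ ~a) = min(0.92, 0) = 0
~d: Gödel ¬ of 0.92 = 0 (operand ≠ 0)
((d /\ ~a) -> ~d): 0 ≤ 0, so result = 1
~((d /\ ~a) -> ~d): Gödel ¬ of 1 = 0 (operand ≠ 0)
(((b -> (c -> a)) -> c) -> ~((d /\ ~a) -> ~d)): 0.16 > 0, so result = 0
((d -> (b \/ b)) -> (((b -> (c -> a)) -> c) -> ~((d /\ ~a) -> ~d))): 0.18 > 0, so result = 0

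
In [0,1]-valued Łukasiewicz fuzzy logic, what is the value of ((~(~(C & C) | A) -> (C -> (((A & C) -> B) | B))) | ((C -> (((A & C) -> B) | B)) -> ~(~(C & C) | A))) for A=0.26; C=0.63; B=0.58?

1.00

(C & C) = min(0.63, 0.63) = 0.63
~(C & C): Łukasiewicz ¬ gives 1 − 0.63 = 0.37
(~(C & C) | A) = max(0.37, 0.26) = 0.37
~(~(C & C) | A): Łukasiewicz ¬ gives 1 − 0.37 = 0.63
(A & C) = min(0.26, 0.63) = 0.26
((A & C) -> B): min(1, 1 − 0.26 + 0.58) = 1
(((A & C) -> B) | B) = max(1, 0.58) = 1
(C -> (((A & C) -> B) | B)): min(1, 1 − 0.63 + 1) = 1
(~(~(C & C) | A) -> (C -> (((A & C) -> B) | B))): min(1, 1 − 0.63 + 1) = 1
(A & C) = min(0.26, 0.63) = 0.26
((A & C) -> B): min(1, 1 − 0.26 + 0.58) = 1
(((A & C) -> B) | B) = max(1, 0.58) = 1
(C -> (((A & C) -> B) | B)): min(1, 1 − 0.63 + 1) = 1
(C & C) = min(0.63, 0.63) = 0.63
~(C & C): Łukasiewicz ¬ gives 1 − 0.63 = 0.37
(~(C & C) | A) = max(0.37, 0.26) = 0.37
~(~(C & C) | A): Łukasiewicz ¬ gives 1 − 0.37 = 0.63
((C -> (((A & C) -> B) | B)) -> ~(~(C & C) | A)): min(1, 1 − 1 + 0.63) = 0.63
((~(~(C & C) | A) -> (C -> (((A & C) -> B) | B))) | ((C -> (((A & C) -> B) | B)) -> ~(~(C & C) | A))) = max(1, 0.63) = 1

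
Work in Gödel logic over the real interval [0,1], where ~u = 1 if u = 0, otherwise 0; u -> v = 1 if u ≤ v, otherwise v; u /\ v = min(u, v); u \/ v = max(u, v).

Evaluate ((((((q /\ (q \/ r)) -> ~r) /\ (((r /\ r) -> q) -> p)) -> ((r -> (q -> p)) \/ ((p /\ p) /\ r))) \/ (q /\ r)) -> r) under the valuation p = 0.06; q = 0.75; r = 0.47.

0.47

(q \/ r) = max(0.75, 0.47) = 0.75
(q /\ (q \/ r)) = min(0.75, 0.75) = 0.75
~r: Gödel ¬ of 0.47 = 0 (operand ≠ 0)
((q /\ (q \/ r)) -> ~r): 0.75 > 0, so result = 0
(r /\ r) = min(0.47, 0.47) = 0.47
((r /\ r) -> q): 0.47 ≤ 0.75, so result = 1
(((r /\ r) -> q) -> p): 1 > 0.06, so result = 0.06
(((q /\ (q \/ r)) -> ~r) /\ (((r /\ r) -> q) -> p)) = min(0, 0.06) = 0
(q -> p): 0.75 > 0.06, so result = 0.06
(r -> (q -> p)): 0.47 > 0.06, so result = 0.06
(p /\ p) = min(0.06, 0.06) = 0.06
((p /\ p) /\ r) = min(0.06, 0.47) = 0.06
((r -> (q -> p)) \/ ((p /\ p) /\ r)) = max(0.06, 0.06) = 0.06
((((q /\ (q \/ r)) -> ~r) /\ (((r /\ r) -> q) -> p)) -> ((r -> (q -> p)) \/ ((p /\ p) /\ r))): 0 ≤ 0.06, so result = 1
(q /\ r) = min(0.75, 0.47) = 0.47
(((((q /\ (q \/ r)) -> ~r) /\ (((r /\ r) -> q) -> p)) -> ((r -> (q -> p)) \/ ((p /\ p) /\ r))) \/ (q /\ r)) = max(1, 0.47) = 1
((((((q /\ (q \/ r)) -> ~r) /\ (((r /\ r) -> q) -> p)) -> ((r -> (q -> p)) \/ ((p /\ p) /\ r))) \/ (q /\ r)) -> r): 1 > 0.47, so result = 0.47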